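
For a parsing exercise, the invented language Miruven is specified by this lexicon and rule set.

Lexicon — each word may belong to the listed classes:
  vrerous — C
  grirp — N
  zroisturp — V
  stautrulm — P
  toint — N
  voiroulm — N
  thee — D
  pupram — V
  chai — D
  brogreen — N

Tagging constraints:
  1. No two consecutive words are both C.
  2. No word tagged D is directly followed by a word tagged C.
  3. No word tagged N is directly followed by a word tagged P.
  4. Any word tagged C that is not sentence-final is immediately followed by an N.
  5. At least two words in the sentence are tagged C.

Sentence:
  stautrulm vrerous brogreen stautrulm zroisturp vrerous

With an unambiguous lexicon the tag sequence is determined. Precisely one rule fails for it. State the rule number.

3

Fixed tagging: P C N P V C.
Applying the rules: R1 ok, R2 ok, R3 fails, R4 ok, R5 ok.
Only rule 3 fails.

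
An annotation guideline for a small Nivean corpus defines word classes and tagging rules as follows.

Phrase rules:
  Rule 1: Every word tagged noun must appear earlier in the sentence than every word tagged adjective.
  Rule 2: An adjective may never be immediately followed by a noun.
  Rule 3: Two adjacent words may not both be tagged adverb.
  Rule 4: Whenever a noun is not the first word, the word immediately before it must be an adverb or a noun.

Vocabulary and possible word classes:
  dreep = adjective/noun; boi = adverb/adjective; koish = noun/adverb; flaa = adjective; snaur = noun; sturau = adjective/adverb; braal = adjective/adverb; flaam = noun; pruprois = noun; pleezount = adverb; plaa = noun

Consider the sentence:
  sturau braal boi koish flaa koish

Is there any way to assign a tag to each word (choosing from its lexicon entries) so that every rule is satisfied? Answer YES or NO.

Candidates per position — 1:sturau {adjective,adverb}; 2:braal {adjective,adverb}; 3:boi {adverb,adjective}; 4:koish {noun,adverb}; 5:flaa {adjective}; 6:koish {noun,adverb}.
One satisfying assignment: adjective adjective adjective adverb adjective adverb.
Verifying each rule — rule 1 ok; rule 2 ok; rule 3 ok; rule 4 ok.

YES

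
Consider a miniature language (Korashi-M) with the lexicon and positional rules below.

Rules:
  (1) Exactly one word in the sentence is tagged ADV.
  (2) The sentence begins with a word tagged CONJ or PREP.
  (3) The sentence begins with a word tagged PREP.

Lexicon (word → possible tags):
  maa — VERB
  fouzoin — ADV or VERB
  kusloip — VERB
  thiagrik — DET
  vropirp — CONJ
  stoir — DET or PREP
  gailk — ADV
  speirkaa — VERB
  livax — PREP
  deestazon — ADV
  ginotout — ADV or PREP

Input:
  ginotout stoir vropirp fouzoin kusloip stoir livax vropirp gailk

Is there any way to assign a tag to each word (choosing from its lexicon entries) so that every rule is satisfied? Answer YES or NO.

Candidates per position — 1:ginotout {ADV,PREP}; 2:stoir {DET,PREP}; 3:vropirp {CONJ}; 4:fouzoin {ADV,VERB}; 5:kusloip {VERB}; 6:stoir {DET,PREP}; 7:livax {PREP}; 8:vropirp {CONJ}; 9:gailk {ADV}.
One satisfying assignment: PREP DET CONJ VERB VERB PREP PREP CONJ ADV.
Check: rule 1 satisfied; rule 2 satisfied; rule 3 satisfied.

YES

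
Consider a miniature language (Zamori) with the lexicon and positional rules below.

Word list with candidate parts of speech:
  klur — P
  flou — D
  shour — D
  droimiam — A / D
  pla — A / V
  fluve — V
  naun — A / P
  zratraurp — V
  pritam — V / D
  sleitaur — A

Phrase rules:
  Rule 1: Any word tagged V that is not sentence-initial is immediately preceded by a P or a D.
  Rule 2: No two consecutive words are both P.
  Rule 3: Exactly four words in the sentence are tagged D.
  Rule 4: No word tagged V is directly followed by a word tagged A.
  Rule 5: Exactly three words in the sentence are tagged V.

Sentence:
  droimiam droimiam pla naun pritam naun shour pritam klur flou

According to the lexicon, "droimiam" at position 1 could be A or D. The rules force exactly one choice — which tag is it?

D

Candidates per position — 1:droimiam {A,D}; 2:droimiam {A,D}; 3:pla {A,V}; 4:naun {A,P}; 5:pritam {V,D}; 6:naun {A,P}; 7:shour {D}; 8:pritam {V,D}; 9:klur {P}; 10:flou {D}.
Word 3 cannot be A — rule 5 would then fail for every completion. It is V.
Word 4 cannot be A — rule 4 would then fail for every completion. It is P.
Word 5 cannot be D — rule 5 would then fail for every completion. It is V.
Word 6 cannot be A — rule 4 would then fail for every completion. It is P.
Word 8 cannot be D — rule 5 would then fail for every completion. It is V.
Word 1 cannot be A — rule 3 would then fail for every completion. It is D.
Word 2 cannot be A — rule 1 would then fail for every completion. It is D.
That leaves exactly one tagging: D D V P V P D V P D.
Check: rule 1 satisfied; rule 2 satisfied; rule 3 satisfied; rule 4 satisfied; rule 5 satisfied.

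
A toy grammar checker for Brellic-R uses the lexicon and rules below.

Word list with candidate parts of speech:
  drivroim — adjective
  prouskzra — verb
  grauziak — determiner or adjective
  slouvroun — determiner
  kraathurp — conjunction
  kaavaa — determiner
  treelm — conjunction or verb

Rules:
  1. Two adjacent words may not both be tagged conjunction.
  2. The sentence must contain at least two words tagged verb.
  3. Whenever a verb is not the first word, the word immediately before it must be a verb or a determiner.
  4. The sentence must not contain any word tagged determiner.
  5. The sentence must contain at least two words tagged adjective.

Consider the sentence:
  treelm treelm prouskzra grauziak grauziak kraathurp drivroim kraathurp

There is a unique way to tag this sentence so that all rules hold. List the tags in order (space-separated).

Candidates per position — 1:treelm {conjunction,verb}; 2:treelm {conjunction,verb}; 3:prouskzra {verb}; 4:grauziak {determiner,adjective}; 5:grauziak {determiner,adjective}; 6:kraathurp {conjunction}; 7:drivroim {adjective}; 8:kraathurp {conjunction}.
Word 1 cannot be conjunction — rule 3 would then fail for every completion. It is verb.
Word 2 cannot be conjunction — rule 3 would then fail for every completion. It is verb.
Word 4 cannot be determiner — rule 4 would then fail for every completion. It is adjective.
Word 5 cannot be determiner — rule 4 would then fail for every completion. It is adjective.
So the tagging must be: verb verb verb adjective adjective conjunction adjective conjunction.
Verifying each rule — rule 1 satisfied; rule 2 satisfied; rule 3 satisfied; rule 4 satisfied; rule 5 satisfied.

verb verb verb adjective adjective conjunction adjective conjunction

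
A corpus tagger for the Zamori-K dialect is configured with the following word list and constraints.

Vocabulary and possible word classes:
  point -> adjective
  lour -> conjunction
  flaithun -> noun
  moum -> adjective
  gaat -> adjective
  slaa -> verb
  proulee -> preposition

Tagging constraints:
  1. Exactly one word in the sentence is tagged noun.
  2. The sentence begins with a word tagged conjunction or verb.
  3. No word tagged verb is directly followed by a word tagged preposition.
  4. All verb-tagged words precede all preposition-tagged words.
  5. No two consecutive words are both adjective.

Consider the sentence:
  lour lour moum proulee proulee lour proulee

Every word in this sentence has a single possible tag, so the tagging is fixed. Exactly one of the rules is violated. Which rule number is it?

Fixed tagging: conjunction conjunction adjective preposition preposition conjunction preposition.
Applying the rules: R1 fail, R2 pass, R3 pass, R4 pass, R5 pass.
Only rule 1 fails.

1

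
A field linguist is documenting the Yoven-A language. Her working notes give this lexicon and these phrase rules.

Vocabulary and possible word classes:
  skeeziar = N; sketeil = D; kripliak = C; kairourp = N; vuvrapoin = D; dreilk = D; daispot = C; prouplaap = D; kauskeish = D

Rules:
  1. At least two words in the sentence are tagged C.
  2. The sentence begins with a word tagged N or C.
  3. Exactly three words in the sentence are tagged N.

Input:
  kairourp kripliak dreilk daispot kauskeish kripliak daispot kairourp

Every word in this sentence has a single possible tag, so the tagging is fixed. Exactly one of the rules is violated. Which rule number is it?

Fixed tagging: N C D C D C C N.
Checking each rule: R1 pass, R2 pass, R3 fail.
Only rule 3 fails.

3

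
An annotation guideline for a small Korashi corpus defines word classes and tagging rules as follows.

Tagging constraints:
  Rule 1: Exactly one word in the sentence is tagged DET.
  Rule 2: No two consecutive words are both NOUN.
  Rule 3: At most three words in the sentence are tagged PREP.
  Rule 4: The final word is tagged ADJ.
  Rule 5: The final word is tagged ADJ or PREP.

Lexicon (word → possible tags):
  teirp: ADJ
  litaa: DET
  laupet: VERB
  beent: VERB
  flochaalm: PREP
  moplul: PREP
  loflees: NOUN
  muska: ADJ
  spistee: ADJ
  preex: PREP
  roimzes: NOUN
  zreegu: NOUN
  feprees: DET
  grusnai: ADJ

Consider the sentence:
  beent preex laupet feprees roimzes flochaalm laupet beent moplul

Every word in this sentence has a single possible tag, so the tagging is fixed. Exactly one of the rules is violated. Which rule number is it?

4

Fixed tagging: VERB PREP VERB DET NOUN PREP VERB VERB PREP.
Checking each rule: R1 pass, R2 pass, R3 pass, R4 fail, R5 pass.
Only rule 4 fails.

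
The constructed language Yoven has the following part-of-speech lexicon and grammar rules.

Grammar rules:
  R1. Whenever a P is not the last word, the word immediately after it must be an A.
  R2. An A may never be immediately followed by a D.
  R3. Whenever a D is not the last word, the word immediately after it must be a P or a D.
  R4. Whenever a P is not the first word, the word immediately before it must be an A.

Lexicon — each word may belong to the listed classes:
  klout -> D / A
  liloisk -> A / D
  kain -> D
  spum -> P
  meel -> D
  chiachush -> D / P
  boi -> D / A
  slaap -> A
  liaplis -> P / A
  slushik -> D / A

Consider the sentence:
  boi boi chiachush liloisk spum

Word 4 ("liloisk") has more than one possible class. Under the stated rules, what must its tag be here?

Candidates per position — 1:boi {D,A}; 2:boi {D,A}; 3:chiachush {D,P}; 4:liloisk {A,D}; 5:spum {P}.
Position 4: tagging it D would leave rule 4 unsatisfiable, so it must be A.
Position 3: tagging it D would leave rule 3 unsatisfiable, so it must be P.
Position 2: tagging it D would leave rule 4 unsatisfiable, so it must be A.
Position 1: tagging it D would leave rule 3 unsatisfiable, so it must be A.
The unique satisfying tagging is: A A P A P.
Check: rule 1 ok; rule 2 ok; rule 3 ok; rule 4 ok.

A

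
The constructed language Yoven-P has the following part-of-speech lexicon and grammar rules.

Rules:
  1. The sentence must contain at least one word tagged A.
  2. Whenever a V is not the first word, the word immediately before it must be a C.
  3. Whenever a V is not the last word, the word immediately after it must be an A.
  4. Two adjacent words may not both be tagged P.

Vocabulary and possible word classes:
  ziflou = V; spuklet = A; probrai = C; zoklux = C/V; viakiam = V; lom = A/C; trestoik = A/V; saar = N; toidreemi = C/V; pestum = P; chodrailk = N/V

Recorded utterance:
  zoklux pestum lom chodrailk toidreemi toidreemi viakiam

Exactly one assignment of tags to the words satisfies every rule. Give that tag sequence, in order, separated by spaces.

C P A N C C V

Candidates per position — 1:zoklux {C,V}; 2:pestum {P}; 3:lom {A,C}; 4:chodrailk {N,V}; 5:toidreemi {C,V}; 6:toidreemi {C,V}; 7:viakiam {V}.
Position 1: tagging it V would leave rule 3 unsatisfiable, so it must be C.
Position 3: tagging it C would leave rule 1 unsatisfiable, so it must be A.
Position 4: tagging it V would leave rule 2 unsatisfiable, so it must be N.
Position 5: tagging it V would leave rule 2 unsatisfiable, so it must be C.
Position 6: tagging it V would leave rule 2 unsatisfiable, so it must be C.
The only consistent sequence is: C P A N C C V.
Rule-by-rule: rule 1 holds; rule 2 holds; rule 3 holds; rule 4 holds.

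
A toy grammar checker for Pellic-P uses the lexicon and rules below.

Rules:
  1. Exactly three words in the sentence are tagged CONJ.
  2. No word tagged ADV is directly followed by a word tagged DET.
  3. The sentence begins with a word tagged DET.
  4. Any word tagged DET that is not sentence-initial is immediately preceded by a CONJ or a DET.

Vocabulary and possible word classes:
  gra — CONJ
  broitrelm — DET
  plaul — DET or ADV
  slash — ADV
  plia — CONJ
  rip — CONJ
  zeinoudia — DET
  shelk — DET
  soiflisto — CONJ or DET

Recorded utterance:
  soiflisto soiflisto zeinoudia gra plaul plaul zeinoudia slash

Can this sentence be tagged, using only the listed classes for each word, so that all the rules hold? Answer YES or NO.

Candidates per position — 1:soiflisto {CONJ,DET}; 2:soiflisto {CONJ,DET}; 3:zeinoudia {DET}; 4:gra {CONJ}; 5:plaul {DET,ADV}; 6:plaul {DET,ADV}; 7:zeinoudia {DET}; 8:slash {ADV}.
Every candidate sequence violates at least one rule; no consistent tagging exists.

NO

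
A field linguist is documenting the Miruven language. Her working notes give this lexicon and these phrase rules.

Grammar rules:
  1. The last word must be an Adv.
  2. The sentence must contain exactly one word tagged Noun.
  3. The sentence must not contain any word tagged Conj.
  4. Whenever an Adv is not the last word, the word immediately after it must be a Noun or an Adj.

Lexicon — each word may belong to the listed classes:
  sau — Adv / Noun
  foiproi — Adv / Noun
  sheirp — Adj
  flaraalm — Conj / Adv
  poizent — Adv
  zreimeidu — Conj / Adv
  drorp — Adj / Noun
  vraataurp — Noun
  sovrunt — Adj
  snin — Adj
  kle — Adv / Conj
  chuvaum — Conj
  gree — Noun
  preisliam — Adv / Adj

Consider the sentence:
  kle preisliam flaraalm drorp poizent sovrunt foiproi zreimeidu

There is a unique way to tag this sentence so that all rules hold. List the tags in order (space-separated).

Adv Adj Adv Adj Adv Adj Noun Adv

Candidates per position — 1:kle {Adv,Conj}; 2:preisliam {Adv,Adj}; 3:flaraalm {Conj,Adv}; 4:drorp {Adj,Noun}; 5:poizent {Adv}; 6:sovrunt {Adj}; 7:foiproi {Adv,Noun}; 8:zreimeidu {Conj,Adv}.
Position 1: tagging it Conj would leave rule 3 unsatisfiable, so it must be Adv.
Position 2: tagging it Adv would leave rule 4 unsatisfiable, so it must be Adj.
Position 3: tagging it Conj would leave rule 3 unsatisfiable, so it must be Adv.
Position 7: tagging it Adv would leave rule 4 unsatisfiable, so it must be Noun.
Position 8: tagging it Conj would leave rule 1 unsatisfiable, so it must be Adv.
Position 4: tagging it Noun would leave rule 2 unsatisfiable, so it must be Adj.
The only consistent sequence is: Adv Adj Adv Adj Adv Adj Noun Adv.
Verifying each rule — rule 1 holds; rule 2 holds; rule 3 holds; rule 4 holds.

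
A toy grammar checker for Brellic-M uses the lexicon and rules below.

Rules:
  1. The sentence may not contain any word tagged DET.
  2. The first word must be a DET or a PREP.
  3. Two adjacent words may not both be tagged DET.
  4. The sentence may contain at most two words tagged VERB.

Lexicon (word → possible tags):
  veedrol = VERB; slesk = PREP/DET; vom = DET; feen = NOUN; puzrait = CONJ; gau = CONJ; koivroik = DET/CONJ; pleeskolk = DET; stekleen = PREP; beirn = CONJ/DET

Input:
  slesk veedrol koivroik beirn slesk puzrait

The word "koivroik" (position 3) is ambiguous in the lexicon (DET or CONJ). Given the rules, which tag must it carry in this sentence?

CONJ

Candidates per position — 1:slesk {PREP,DET}; 2:veedrol {VERB}; 3:koivroik {DET,CONJ}; 4:beirn {CONJ,DET}; 5:slesk {PREP,DET}; 6:puzrait {CONJ}.
Word 1 cannot be DET — rule 1 would then fail for every completion. It is PREP.
Word 3 cannot be DET — rule 1 would then fail for every completion. It is CONJ.
Word 4 cannot be DET — rule 1 would then fail for every completion. It is CONJ.
Word 5 cannot be DET — rule 1 would then fail for every completion. It is PREP.
So the tagging must be: PREP VERB CONJ CONJ PREP CONJ.
Rule-by-rule: rule 1 holds; rule 2 holds; rule 3 holds; rule 4 holds.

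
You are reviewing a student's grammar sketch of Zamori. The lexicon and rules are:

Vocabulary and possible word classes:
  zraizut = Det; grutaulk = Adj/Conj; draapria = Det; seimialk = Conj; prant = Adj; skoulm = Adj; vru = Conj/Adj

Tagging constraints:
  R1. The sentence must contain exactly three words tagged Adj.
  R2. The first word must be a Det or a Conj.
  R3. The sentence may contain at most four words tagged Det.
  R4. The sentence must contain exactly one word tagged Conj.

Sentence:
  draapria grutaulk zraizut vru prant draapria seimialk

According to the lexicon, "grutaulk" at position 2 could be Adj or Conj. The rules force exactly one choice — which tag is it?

Adj

Candidates per position — 1:draapria {Det}; 2:grutaulk {Adj,Conj}; 3:zraizut {Det}; 4:vru {Conj,Adj}; 5:prant {Adj}; 6:draapria {Det}; 7:seimialk {Conj}.
Word 2 cannot be Conj — rule 1 would then fail for every completion. It is Adj.
Word 4 cannot be Conj — rule 1 would then fail for every completion. It is Adj.
The only consistent sequence is: Det Adj Det Adj Adj Det Conj.
Checking: rule 1 holds; rule 2 holds; rule 3 holds; rule 4 holds.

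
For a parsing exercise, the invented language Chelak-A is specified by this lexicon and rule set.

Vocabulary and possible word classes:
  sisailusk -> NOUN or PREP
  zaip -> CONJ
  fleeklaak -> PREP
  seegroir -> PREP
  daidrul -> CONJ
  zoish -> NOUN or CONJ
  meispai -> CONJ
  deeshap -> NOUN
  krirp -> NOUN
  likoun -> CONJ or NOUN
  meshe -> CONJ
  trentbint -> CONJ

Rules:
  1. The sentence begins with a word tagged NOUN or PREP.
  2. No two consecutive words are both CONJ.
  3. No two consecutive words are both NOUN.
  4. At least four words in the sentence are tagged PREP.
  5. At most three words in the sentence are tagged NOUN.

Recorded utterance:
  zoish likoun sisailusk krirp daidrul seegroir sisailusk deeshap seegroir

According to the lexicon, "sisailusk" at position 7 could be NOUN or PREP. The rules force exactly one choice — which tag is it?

PREP

Candidates per position — 1:zoish {NOUN,CONJ}; 2:likoun {CONJ,NOUN}; 3:sisailusk {NOUN,PREP}; 4:krirp {NOUN}; 5:daidrul {CONJ}; 6:seegroir {PREP}; 7:sisailusk {NOUN,PREP}; 8:deeshap {NOUN}; 9:seegroir {PREP}.
Word 1 cannot be CONJ — rule 1 would then fail for every completion. It is NOUN.
Word 2 cannot be NOUN — rule 3 would then fail for every completion. It is CONJ.
Word 3 cannot be NOUN — rule 3 would then fail for every completion. It is PREP.
Word 7 cannot be NOUN — rule 3 would then fail for every completion. It is PREP.
That leaves exactly one tagging: NOUN CONJ PREP NOUN CONJ PREP PREP NOUN PREP.
Rule-by-rule: rule 1 ok; rule 2 ok; rule 3 ok; rule 4 ok; rule 5 ok.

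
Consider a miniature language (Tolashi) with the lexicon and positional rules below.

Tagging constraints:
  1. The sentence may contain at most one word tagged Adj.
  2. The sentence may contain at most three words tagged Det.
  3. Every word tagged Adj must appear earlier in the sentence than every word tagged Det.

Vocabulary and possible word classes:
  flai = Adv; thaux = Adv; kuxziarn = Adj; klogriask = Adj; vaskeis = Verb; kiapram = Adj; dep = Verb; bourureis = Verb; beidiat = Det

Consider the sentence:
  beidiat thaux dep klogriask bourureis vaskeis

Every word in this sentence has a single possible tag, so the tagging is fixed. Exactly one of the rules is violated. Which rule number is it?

3

Fixed tagging: Det Adv Verb Adj Verb Verb.
Checking each rule: R1 pass, R2 pass, R3 fail.
Only rule 3 fails.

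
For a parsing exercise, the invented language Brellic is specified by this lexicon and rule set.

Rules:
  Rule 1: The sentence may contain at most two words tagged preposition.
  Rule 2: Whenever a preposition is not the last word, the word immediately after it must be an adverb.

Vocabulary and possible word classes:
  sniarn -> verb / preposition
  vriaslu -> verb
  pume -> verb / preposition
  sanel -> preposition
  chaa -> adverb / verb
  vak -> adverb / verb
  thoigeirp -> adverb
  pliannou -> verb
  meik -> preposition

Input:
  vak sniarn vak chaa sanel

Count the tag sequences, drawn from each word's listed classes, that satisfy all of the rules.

12

Candidates per position — 1:vak {adverb,verb}; 2:sniarn {verb,preposition}; 3:vak {adverb,verb}; 4:chaa {adverb,verb}; 5:sanel {preposition}.
There are 16 candidate sequences in total.
Checking each against the rules leaves 12 sequences.
Count = 12.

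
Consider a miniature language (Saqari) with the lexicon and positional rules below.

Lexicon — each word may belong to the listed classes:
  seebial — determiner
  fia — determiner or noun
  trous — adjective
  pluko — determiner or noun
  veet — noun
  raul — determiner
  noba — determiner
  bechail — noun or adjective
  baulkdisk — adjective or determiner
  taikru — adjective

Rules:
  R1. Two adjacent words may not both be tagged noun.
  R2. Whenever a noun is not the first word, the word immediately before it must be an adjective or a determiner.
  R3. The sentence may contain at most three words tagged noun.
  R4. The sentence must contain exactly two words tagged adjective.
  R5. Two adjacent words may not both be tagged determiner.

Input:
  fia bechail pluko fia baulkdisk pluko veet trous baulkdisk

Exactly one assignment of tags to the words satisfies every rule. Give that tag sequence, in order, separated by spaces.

determiner noun determiner noun adjective determiner noun adjective determiner

Candidates per position — 1:fia {determiner,noun}; 2:bechail {noun,adjective}; 3:pluko {determiner,noun}; 4:fia {determiner,noun}; 5:baulkdisk {adjective,determiner}; 6:pluko {determiner,noun}; 7:veet {noun}; 8:trous {adjective}; 9:baulkdisk {adjective,determiner}.
Position 6: noun is ruled out by rule 1; that leaves determiner.
Position 5: determiner is ruled out by rule 5; that leaves adjective.
Position 9: adjective is ruled out by rule 4; that leaves determiner.
Position 2: adjective is ruled out by rule 4; that leaves noun.
Position 3: noun is ruled out by rule 1; that leaves determiner.
Position 4: determiner is ruled out by rule 5; that leaves noun.
Position 1: noun is ruled out by rule 1; that leaves determiner.
So the tagging must be: determiner noun determiner noun adjective determiner noun adjective determiner.
Verifying each rule — rule 1 ✓; rule 2 ✓; rule 3 ✓; rule 4 ✓; rule 5 ✓.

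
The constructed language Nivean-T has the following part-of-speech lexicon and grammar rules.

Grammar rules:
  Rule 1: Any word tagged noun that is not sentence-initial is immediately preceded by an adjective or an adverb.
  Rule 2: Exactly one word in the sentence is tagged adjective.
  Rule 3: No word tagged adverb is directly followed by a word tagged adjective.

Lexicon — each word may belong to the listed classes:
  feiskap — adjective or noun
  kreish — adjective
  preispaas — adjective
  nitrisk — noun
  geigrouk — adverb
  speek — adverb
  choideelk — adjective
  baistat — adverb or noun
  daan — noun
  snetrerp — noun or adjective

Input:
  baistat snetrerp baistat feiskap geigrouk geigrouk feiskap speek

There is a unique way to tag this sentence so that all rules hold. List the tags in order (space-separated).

noun adjective adverb noun adverb adverb noun adverb

Candidates per position — 1:baistat {adverb,noun}; 2:snetrerp {noun,adjective}; 3:baistat {adverb,noun}; 4:feiskap {adjective,noun}; 5:geigrouk {adverb}; 6:geigrouk {adverb}; 7:feiskap {adjective,noun}; 8:speek {adverb}.
Position 7: tagging it adjective would leave rule 3 unsatisfiable, so it must be noun.
The remaining ambiguous positions (1, 2, 3, 4) are resolved jointly — only one combination satisfies every rule.
The unique satisfying tagging is: noun adjective adverb noun adverb adverb noun adverb.
Checking: rule 1 holds; rule 2 holds; rule 3 holds.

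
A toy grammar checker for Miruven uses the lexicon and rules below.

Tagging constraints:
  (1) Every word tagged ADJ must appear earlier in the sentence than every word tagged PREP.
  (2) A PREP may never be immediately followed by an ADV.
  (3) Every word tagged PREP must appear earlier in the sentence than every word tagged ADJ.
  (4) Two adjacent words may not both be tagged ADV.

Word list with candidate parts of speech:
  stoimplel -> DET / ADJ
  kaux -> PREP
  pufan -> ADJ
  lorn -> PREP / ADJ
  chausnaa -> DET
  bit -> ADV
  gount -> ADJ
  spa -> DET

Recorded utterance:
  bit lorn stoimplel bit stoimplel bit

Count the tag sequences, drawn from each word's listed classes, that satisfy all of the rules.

5

Candidates per position — 1:bit {ADV}; 2:lorn {PREP,ADJ}; 3:stoimplel {DET,ADJ}; 4:bit {ADV}; 5:stoimplel {DET,ADJ}; 6:bit {ADV}.
There are 8 candidate sequences in total.
The sequences that satisfy every rule: ADV PREP DET ADV DET ADV; ADV ADJ DET ADV DET ADV; ADV ADJ DET ADV ADJ ADV; ADV ADJ ADJ ADV DET ADV; ADV ADJ ADJ ADV ADJ ADV.
Count = 5.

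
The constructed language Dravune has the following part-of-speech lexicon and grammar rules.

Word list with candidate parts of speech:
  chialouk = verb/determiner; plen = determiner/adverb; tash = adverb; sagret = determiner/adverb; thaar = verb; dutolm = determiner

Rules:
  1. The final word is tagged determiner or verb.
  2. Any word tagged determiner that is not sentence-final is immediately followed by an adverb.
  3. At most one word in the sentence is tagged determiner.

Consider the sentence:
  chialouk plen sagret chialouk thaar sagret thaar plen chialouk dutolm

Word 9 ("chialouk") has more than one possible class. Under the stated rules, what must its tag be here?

Candidates per position — 1:chialouk {verb,determiner}; 2:plen {determiner,adverb}; 3:sagret {determiner,adverb}; 4:chialouk {verb,determiner}; 5:thaar {verb}; 6:sagret {determiner,adverb}; 7:thaar {verb}; 8:plen {determiner,adverb}; 9:chialouk {verb,determiner}; 10:dutolm {determiner}.
Position 1: tagging it determiner would leave rule 3 unsatisfiable, so it must be verb.
Position 2: tagging it determiner would leave rule 3 unsatisfiable, so it must be adverb.
Position 3: tagging it determiner would leave rule 2 unsatisfiable, so it must be adverb.
Position 4: tagging it determiner would leave rule 2 unsatisfiable, so it must be verb.
Position 6: tagging it determiner would leave rule 2 unsatisfiable, so it must be adverb.
Position 8: tagging it determiner would leave rule 2 unsatisfiable, so it must be adverb.
Position 9: tagging it determiner would leave rule 2 unsatisfiable, so it must be verb.
The only consistent sequence is: verb adverb adverb verb verb adverb verb adverb verb determiner.
Verifying each rule — rule 1 holds; rule 2 holds; rule 3 holds.

verb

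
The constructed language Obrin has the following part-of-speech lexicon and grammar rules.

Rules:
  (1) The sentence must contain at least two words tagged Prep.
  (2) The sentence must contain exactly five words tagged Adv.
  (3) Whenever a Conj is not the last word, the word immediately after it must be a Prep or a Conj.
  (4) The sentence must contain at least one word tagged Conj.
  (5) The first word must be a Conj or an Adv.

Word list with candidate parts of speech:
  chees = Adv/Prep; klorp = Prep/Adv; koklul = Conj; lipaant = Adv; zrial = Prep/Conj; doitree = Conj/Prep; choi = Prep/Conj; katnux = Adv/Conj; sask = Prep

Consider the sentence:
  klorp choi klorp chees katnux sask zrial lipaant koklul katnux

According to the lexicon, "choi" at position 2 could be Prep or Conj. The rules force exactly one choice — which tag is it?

Prep

Candidates per position — 1:klorp {Prep,Adv}; 2:choi {Prep,Conj}; 3:klorp {Prep,Adv}; 4:chees {Adv,Prep}; 5:katnux {Adv,Conj}; 6:sask {Prep}; 7:zrial {Prep,Conj}; 8:lipaant {Adv}; 9:koklul {Conj}; 10:katnux {Adv,Conj}.
Position 1: Prep is ruled out by rule 5; that leaves Adv.
Position 7: Conj is ruled out by rule 3; that leaves Prep.
Position 10: Adv is ruled out by rule 3; that leaves Conj.
Position 3: Prep is ruled out by rule 2; that leaves Adv.
Position 4: Prep is ruled out by rule 2; that leaves Adv.
Position 5: Conj is ruled out by rule 2; that leaves Adv.
Position 2: Conj is ruled out by rule 3; that leaves Prep.
The unique satisfying tagging is: Adv Prep Adv Adv Adv Prep Prep Adv Conj Conj.
Verifying each rule — rule 1 satisfied; rule 2 satisfied; rule 3 satisfied; rule 4 satisfied; rule 5 satisfied.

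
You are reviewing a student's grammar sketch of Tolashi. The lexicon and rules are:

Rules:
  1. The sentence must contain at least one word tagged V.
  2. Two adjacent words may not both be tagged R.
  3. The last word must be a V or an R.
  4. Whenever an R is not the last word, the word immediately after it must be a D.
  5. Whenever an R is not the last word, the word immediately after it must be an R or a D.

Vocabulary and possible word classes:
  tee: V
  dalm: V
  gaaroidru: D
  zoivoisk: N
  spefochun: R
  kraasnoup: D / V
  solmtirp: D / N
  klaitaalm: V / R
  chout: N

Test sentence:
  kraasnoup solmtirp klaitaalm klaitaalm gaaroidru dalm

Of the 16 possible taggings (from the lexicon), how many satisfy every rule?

8

Candidates per position — 1:kraasnoup {D,V}; 2:solmtirp {D,N}; 3:klaitaalm {V,R}; 4:klaitaalm {V,R}; 5:gaaroidru {D}; 6:dalm {V}.
There are 16 candidate sequences in total.
Checking each against the rules leaves 8 sequences.
Count = 8.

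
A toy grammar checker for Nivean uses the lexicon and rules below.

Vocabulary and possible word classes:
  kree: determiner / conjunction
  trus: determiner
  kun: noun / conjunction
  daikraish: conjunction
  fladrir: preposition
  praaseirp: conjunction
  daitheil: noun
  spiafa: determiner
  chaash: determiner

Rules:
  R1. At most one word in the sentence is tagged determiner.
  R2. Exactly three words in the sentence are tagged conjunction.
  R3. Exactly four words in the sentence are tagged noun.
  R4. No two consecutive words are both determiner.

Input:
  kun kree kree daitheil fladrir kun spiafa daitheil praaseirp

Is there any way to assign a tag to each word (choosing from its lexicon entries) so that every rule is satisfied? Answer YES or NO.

YES

Candidates per position — 1:kun {noun,conjunction}; 2:kree {determiner,conjunction}; 3:kree {determiner,conjunction}; 4:daitheil {noun}; 5:fladrir {preposition}; 6:kun {noun,conjunction}; 7:spiafa {determiner}; 8:daitheil {noun}; 9:praaseirp {conjunction}.
One satisfying assignment: noun conjunction conjunction noun preposition noun determiner noun conjunction.
Verifying each rule — rule 1 ok; rule 2 ok; rule 3 ok; rule 4 ok.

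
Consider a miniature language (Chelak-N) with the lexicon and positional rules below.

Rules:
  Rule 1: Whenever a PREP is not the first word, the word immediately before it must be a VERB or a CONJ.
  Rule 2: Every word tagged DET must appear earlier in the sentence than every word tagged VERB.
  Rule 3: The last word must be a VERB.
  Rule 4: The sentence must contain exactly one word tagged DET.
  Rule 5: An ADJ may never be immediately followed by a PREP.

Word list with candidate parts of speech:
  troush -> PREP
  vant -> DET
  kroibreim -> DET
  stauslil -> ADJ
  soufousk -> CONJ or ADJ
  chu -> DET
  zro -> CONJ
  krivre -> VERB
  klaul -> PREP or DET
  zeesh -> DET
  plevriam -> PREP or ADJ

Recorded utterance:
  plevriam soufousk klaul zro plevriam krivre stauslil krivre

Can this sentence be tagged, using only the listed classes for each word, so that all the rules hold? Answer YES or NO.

YES

Candidates per position — 1:plevriam {PREP,ADJ}; 2:soufousk {CONJ,ADJ}; 3:klaul {PREP,DET}; 4:zro {CONJ}; 5:plevriam {PREP,ADJ}; 6:krivre {VERB}; 7:stauslil {ADJ}; 8:krivre {VERB}.
One satisfying assignment: PREP CONJ DET CONJ ADJ VERB ADJ VERB.
Rule-by-rule: rule 1 ok; rule 2 ok; rule 3 ok; rule 4 ok; rule 5 ok.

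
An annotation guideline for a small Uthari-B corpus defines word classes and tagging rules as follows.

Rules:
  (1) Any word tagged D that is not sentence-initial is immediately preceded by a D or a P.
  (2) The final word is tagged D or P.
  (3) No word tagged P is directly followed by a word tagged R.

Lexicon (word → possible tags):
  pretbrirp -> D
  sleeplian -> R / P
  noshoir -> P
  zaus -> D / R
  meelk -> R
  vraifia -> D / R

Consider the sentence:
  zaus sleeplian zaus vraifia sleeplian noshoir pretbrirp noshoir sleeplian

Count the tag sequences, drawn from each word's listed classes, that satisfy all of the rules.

12

Candidates per position — 1:zaus {D,R}; 2:sleeplian {R,P}; 3:zaus {D,R}; 4:vraifia {D,R}; 5:sleeplian {R,P}; 6:noshoir {P}; 7:pretbrirp {D}; 8:noshoir {P}; 9:sleeplian {R,P}.
There are 64 candidate sequences in total.
Checking each against the rules leaves 12 sequences.
Count = 12.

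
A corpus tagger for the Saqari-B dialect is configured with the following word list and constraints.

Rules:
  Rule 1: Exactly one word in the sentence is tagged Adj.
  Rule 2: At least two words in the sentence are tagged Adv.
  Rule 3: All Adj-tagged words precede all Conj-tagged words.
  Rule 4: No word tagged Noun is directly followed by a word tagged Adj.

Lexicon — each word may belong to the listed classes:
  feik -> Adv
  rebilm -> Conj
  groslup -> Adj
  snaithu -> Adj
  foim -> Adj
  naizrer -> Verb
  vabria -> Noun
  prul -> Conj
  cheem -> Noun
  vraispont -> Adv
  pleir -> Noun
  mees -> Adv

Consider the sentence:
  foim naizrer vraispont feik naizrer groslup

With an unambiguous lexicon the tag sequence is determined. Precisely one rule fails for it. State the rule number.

1

Fixed tagging: Adj Verb Adv Adv Verb Adj.
Applying the rules: R1 fails, R2 ok, R3 ok, R4 ok.
Only rule 1 fails.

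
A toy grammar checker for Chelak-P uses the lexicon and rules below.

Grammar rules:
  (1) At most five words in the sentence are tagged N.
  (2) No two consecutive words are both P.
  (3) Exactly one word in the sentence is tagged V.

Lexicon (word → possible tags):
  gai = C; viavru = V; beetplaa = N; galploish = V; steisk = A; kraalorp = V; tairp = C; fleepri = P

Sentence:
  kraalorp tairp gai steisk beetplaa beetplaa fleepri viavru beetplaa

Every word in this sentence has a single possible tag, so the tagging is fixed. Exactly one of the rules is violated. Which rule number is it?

Fixed tagging: V C C A N N P V N.
Rule check: R1 pass, R2 pass, R3 fail.
Only rule 3 fails.

3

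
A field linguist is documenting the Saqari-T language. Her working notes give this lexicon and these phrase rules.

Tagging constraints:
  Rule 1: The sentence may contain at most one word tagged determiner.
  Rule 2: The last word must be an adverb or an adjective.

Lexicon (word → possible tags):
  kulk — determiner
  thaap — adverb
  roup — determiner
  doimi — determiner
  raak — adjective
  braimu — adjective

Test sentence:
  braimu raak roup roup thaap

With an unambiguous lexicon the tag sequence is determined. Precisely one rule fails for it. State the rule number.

Fixed tagging: adjective adjective determiner determiner adverb.
Checking each rule: R1 fails, R2 ok.
Only rule 1 fails.

1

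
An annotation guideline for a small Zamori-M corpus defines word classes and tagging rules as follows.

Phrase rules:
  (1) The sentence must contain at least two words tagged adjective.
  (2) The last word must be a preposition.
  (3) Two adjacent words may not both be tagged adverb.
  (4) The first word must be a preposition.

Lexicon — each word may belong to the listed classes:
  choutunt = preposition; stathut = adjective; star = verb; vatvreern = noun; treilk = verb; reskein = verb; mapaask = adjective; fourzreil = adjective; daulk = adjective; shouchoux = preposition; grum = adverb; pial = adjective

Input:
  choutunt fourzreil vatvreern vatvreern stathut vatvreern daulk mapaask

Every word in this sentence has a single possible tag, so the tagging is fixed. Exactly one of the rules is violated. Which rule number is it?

Fixed tagging: preposition adjective noun noun adjective noun adjective adjective.
Checking each rule: R1 ✓, R2 ✗, R3 ✓, R4 ✓.
Only rule 2 fails.

2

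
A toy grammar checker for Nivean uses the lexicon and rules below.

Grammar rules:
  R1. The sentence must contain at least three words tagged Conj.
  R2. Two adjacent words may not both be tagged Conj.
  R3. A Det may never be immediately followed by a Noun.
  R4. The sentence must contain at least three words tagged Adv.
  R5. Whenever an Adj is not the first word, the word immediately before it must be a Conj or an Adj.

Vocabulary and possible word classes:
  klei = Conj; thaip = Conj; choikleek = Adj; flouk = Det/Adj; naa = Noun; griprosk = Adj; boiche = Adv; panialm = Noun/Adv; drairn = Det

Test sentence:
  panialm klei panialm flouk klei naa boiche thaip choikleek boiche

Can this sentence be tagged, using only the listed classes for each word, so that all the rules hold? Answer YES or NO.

YES

Candidates per position — 1:panialm {Noun,Adv}; 2:klei {Conj}; 3:panialm {Noun,Adv}; 4:flouk {Det,Adj}; 5:klei {Conj}; 6:naa {Noun}; 7:boiche {Adv}; 8:thaip {Conj}; 9:choikleek {Adj}; 10:boiche {Adv}.
One satisfying assignment: Adv Conj Noun Det Conj Noun Adv Conj Adj Adv.
Check: rule 1 ok; rule 2 ok; rule 3 ok; rule 4 ok; rule 5 ok.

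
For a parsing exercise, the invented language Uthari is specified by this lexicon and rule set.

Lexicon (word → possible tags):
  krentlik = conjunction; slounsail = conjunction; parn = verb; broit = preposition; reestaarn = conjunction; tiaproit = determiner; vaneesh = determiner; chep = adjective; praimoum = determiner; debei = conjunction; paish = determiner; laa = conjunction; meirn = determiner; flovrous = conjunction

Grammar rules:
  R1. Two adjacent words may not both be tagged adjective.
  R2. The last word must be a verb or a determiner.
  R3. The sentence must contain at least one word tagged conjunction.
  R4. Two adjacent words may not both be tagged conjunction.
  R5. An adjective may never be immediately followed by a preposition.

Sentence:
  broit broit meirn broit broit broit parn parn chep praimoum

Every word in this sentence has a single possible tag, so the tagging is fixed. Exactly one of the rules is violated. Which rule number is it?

3

Fixed tagging: preposition preposition determiner preposition preposition preposition verb verb adjective determiner.
Applying the rules: R1 ✓, R2 ✓, R3 ✗, R4 ✓, R5 ✓.
Only rule 3 fails.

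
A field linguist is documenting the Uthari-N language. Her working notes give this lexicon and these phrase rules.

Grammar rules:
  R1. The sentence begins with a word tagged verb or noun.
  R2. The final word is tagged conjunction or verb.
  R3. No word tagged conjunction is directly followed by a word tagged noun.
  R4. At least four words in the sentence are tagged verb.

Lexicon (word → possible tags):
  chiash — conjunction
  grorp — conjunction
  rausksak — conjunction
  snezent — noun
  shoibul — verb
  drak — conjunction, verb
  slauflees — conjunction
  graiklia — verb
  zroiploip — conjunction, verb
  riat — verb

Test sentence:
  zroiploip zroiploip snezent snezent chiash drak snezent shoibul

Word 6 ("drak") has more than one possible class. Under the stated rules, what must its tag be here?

verb

Candidates per position — 1:zroiploip {conjunction,verb}; 2:zroiploip {conjunction,verb}; 3:snezent {noun}; 4:snezent {noun}; 5:chiash {conjunction}; 6:drak {conjunction,verb}; 7:snezent {noun}; 8:shoibul {verb}.
Position 1: conjunction is ruled out by rule 1; that leaves verb.
Position 2: conjunction is ruled out by rule 3; that leaves verb.
Position 6: conjunction is ruled out by rule 3; that leaves verb.
That leaves exactly one tagging: verb verb noun noun conjunction verb noun verb.
Checking: rule 1 holds; rule 2 holds; rule 3 holds; rule 4 holds.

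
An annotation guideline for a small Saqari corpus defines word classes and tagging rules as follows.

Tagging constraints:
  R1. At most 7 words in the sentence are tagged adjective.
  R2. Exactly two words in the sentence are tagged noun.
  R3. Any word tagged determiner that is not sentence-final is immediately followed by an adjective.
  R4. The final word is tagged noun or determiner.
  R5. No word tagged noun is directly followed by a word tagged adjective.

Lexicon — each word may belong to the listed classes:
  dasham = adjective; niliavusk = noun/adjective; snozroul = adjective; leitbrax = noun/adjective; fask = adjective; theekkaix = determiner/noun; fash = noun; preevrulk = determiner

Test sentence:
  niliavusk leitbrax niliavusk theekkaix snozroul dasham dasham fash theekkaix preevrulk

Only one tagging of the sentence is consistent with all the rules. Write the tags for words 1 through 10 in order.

adjective adjective adjective determiner adjective adjective adjective noun noun determiner

Candidates per position — 1:niliavusk {noun,adjective}; 2:leitbrax {noun,adjective}; 3:niliavusk {noun,adjective}; 4:theekkaix {determiner,noun}; 5:snozroul {adjective}; 6:dasham {adjective}; 7:dasham {adjective}; 8:fash {noun}; 9:theekkaix {determiner,noun}; 10:preevrulk {determiner}.
At position 4, choosing noun makes rule 5 impossible to satisfy; hence determiner.
At position 9, choosing determiner makes rule 3 impossible to satisfy; hence noun.
At position 1, choosing noun makes rule 2 impossible to satisfy; hence adjective.
At position 2, choosing noun makes rule 2 impossible to satisfy; hence adjective.
At position 3, choosing noun makes rule 2 impossible to satisfy; hence adjective.
So the tagging must be: adjective adjective adjective determiner adjective adjective adjective noun noun determiner.
Rule-by-rule: rule 1 ✓; rule 2 ✓; rule 3 ✓; rule 4 ✓; rule 5 ✓.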